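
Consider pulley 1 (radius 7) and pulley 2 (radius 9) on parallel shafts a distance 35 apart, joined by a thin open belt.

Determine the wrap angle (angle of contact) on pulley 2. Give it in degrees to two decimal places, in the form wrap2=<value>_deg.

open belt: β = asin((r2−r1)/C) = asin(2/35) = 3.2758°
wrap1 = π − 2β = 173.4483°
wrap2 = π + 2β = 186.5517°

wrap2=186.55_deg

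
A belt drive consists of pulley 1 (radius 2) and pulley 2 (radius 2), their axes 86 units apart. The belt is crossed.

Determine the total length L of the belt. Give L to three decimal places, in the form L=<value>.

L=184.752

crossed belt: β = asin((r1+r2)/C) = asin(4/86) = 2.6659°
wrap1 = wrap2 = π + 2β = 185.3318°
tangent length = C·cosβ = 85.9069
L = (r1+r2)·wrap + 2·C·cosβ = 4·3.2346 + 2·85.9069 = 184.7525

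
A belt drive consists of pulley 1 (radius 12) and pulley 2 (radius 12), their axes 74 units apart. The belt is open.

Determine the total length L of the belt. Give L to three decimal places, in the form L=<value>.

open belt: β = asin((r2−r1)/C) = asin(0/74) = 0.0000°
wrap1 = π − 2β = 180.0000°
wrap2 = π + 2β = 180.0000°
tangent length = C·cosβ = 74.0000
L = r1·wrap1 + r2·wrap2 + 2·C·cosβ = 12·3.1416 + 12·3.1416 + 2·74.0000 = 223.3982

L=223.398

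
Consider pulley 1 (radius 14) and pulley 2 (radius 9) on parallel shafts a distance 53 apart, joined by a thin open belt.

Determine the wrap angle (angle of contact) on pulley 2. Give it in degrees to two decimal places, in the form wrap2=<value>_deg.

wrap2=169.17_deg

open belt: β = asin((r2−r1)/C) = asin(-5/53) = -5.4133°
wrap1 = π − 2β = 190.8266°
wrap2 = π + 2β = 169.1734°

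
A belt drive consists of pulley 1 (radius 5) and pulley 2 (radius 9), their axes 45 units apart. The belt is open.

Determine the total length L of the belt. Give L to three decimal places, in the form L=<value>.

L=134.338

open belt: β = asin((r2−r1)/C) = asin(4/45) = 5.0997°
wrap1 = π − 2β = 169.8006°
wrap2 = π + 2β = 190.1994°
tangent length = C·cosβ = 44.8219
L = r1·wrap1 + r2·wrap2 + 2·C·cosβ = 5·2.9636 + 9·3.3196 + 2·44.8219 = 134.3381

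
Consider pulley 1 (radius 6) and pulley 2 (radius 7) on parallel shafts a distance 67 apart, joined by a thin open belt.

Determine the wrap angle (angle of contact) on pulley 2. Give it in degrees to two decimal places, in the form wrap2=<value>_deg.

open belt: β = asin((r2−r1)/C) = asin(1/67) = 0.8552°
wrap1 = π − 2β = 178.2896°
wrap2 = π + 2β = 181.7104°

wrap2=181.71_deg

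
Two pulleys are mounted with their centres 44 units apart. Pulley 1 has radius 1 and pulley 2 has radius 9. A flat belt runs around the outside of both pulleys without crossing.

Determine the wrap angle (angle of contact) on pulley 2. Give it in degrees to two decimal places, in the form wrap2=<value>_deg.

open belt: β = asin((r2−r1)/C) = asin(8/44) = 10.4757°
wrap1 = π − 2β = 159.0486°
wrap2 = π + 2β = 200.9514°

wrap2=200.95_deg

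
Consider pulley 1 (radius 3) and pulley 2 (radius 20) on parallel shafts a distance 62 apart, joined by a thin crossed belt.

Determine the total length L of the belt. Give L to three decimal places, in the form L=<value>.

crossed belt: β = asin((r1+r2)/C) = asin(23/62) = 21.7753°
wrap1 = wrap2 = π + 2β = 223.5506°
tangent length = C·cosβ = 57.5760
L = (r1+r2)·wrap + 2·C·cosβ = 23·3.9017 + 2·57.5760 = 204.8910

L=204.891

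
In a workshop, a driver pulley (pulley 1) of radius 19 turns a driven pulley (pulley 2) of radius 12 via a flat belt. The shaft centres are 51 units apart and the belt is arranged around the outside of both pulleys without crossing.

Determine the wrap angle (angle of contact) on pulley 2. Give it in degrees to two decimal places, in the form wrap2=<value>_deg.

open belt: β = asin((r2−r1)/C) = asin(-7/51) = -7.8890°
wrap1 = π − 2β = 195.7781°
wrap2 = π + 2β = 164.2219°

wrap2=164.22_deg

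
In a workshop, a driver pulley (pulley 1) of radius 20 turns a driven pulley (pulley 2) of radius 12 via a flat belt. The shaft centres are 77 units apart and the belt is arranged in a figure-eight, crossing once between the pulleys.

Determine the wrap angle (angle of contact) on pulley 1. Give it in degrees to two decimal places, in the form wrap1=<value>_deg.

wrap1=229.11_deg

crossed belt: β = asin((r1+r2)/C) = asin(32/77) = 24.5561°
wrap1 = wrap2 = π + 2β = 229.1123°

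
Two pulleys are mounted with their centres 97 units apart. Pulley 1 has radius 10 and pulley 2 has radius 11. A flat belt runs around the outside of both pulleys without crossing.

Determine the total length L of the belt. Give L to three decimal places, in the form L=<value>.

L=259.984

open belt: β = asin((r2−r1)/C) = asin(1/97) = 0.5907°
wrap1 = π − 2β = 178.8186°
wrap2 = π + 2β = 181.1814°
tangent length = C·cosβ = 96.9948
L = r1·wrap1 + r2·wrap2 + 2·C·cosβ = 10·3.1210 + 11·3.1622 + 2·96.9948 = 259.9838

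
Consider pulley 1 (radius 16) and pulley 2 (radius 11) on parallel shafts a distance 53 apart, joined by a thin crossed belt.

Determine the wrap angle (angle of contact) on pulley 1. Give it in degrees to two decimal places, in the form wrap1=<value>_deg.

crossed belt: β = asin((r1+r2)/C) = asin(27/53) = 30.6261°
wrap1 = wrap2 = π + 2β = 241.2523°

wrap1=241.25_deg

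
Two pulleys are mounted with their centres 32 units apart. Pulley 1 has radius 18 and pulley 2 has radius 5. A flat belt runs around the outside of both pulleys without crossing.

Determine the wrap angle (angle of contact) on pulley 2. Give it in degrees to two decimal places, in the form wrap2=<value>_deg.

wrap2=132.06_deg

open belt: β = asin((r2−r1)/C) = asin(-13/32) = -23.9695°
wrap1 = π − 2β = 227.9390°
wrap2 = π + 2β = 132.0610°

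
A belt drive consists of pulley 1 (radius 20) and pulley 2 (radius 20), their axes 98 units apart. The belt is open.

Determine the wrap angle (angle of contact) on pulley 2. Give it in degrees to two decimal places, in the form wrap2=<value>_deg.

wrap2=180.00_deg

open belt: β = asin((r2−r1)/C) = asin(0/98) = 0.0000°
wrap1 = π − 2β = 180.0000°
wrap2 = π + 2β = 180.0000°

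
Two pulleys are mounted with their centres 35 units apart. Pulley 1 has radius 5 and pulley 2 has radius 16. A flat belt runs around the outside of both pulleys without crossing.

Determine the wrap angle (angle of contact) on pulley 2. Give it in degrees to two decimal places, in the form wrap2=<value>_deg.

wrap2=216.64_deg

open belt: β = asin((r2−r1)/C) = asin(11/35) = 18.3177°
wrap1 = π − 2β = 143.3646°
wrap2 = π + 2β = 216.6354°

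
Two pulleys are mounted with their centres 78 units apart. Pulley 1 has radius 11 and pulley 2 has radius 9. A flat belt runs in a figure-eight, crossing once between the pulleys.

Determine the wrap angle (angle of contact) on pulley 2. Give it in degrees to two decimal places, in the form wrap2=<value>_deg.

crossed belt: β = asin((r1+r2)/C) = asin(20/78) = 14.8572°
wrap1 = wrap2 = π + 2β = 209.7143°

wrap2=209.71_deg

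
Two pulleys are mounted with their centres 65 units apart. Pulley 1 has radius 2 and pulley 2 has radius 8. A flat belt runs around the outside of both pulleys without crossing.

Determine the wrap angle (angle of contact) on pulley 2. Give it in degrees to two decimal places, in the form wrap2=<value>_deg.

open belt: β = asin((r2−r1)/C) = asin(6/65) = 5.2964°
wrap1 = π − 2β = 169.4072°
wrap2 = π + 2β = 190.5928°

wrap2=190.59_deg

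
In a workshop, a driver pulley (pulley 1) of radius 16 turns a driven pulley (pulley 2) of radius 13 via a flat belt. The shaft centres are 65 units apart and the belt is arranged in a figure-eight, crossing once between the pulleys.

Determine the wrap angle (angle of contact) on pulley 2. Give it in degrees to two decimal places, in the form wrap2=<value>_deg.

crossed belt: β = asin((r1+r2)/C) = asin(29/65) = 26.4972°
wrap1 = wrap2 = π + 2β = 232.9944°

wrap2=232.99_deg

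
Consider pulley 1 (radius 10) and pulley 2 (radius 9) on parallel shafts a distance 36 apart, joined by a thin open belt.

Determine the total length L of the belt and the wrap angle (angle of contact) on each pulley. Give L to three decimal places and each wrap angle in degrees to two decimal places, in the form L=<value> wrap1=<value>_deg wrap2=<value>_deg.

open belt: β = asin((r2−r1)/C) = asin(-1/36) = -1.5918°
wrap1 = π − 2β = 183.1835°
wrap2 = π + 2β = 176.8165°
tangent length = C·cosβ = 35.9861
L = r1·wrap1 + r2·wrap2 + 2·C·cosβ = 10·3.1972 + 9·3.0860 + 2·35.9861 = 131.7180

L=131.718 wrap1=183.18_deg wrap2=176.82_deg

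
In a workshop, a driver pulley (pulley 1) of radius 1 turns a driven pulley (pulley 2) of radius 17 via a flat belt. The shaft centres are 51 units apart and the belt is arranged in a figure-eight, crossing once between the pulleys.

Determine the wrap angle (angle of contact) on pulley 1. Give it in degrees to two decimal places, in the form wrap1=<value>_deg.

crossed belt: β = asin((r1+r2)/C) = asin(18/51) = 20.6673°
wrap1 = wrap2 = π + 2β = 221.3346°

wrap1=221.33_deg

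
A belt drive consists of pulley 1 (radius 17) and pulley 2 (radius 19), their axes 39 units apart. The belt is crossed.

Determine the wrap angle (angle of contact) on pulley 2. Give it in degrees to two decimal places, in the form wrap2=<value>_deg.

wrap2=314.76_deg

crossed belt: β = asin((r1+r2)/C) = asin(36/39) = 67.3801°
wrap1 = wrap2 = π + 2β = 314.7603°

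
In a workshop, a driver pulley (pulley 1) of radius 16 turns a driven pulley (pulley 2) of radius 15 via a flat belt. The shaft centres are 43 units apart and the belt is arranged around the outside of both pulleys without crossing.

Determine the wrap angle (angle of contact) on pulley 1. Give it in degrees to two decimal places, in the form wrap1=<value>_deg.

wrap1=182.67_deg

open belt: β = asin((r2−r1)/C) = asin(-1/43) = -1.3326°
wrap1 = π − 2β = 182.6652°
wrap2 = π + 2β = 177.3348°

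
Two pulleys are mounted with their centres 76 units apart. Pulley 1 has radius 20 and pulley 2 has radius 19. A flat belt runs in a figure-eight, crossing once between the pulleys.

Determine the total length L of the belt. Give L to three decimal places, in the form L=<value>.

crossed belt: β = asin((r1+r2)/C) = asin(39/76) = 30.8744°
wrap1 = wrap2 = π + 2β = 241.7488°
tangent length = C·cosβ = 65.2304
L = (r1+r2)·wrap + 2·C·cosβ = 39·4.2193 + 2·65.2304 = 295.0139

L=295.014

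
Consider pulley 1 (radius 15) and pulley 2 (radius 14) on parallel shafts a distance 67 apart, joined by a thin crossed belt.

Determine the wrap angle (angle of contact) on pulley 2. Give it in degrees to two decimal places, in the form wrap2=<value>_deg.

wrap2=231.30_deg

crossed belt: β = asin((r1+r2)/C) = asin(29/67) = 25.6477°
wrap1 = wrap2 = π + 2β = 231.2953°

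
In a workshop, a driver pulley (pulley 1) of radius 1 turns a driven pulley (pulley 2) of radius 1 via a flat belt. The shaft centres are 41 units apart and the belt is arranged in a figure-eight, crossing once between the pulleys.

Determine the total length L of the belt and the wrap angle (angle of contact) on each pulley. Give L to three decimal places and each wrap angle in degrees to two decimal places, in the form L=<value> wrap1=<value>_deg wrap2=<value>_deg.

L=88.381 wrap1=185.59_deg wrap2=185.59_deg

crossed belt: β = asin((r1+r2)/C) = asin(2/41) = 2.7960°
wrap1 = wrap2 = π + 2β = 185.5921°
tangent length = C·cosβ = 40.9512
L = (r1+r2)·wrap + 2·C·cosβ = 2·3.2392 + 2·40.9512 = 88.3808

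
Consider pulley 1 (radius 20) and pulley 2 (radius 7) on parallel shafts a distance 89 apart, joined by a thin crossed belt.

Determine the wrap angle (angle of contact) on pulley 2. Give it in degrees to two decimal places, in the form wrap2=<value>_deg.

crossed belt: β = asin((r1+r2)/C) = asin(27/89) = 17.6602°
wrap1 = wrap2 = π + 2β = 215.3203°

wrap2=215.32_deg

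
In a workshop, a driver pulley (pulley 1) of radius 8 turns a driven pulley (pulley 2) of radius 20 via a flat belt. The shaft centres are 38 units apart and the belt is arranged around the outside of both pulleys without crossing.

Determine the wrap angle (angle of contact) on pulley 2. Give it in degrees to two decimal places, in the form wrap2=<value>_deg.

wrap2=216.82_deg

open belt: β = asin((r2−r1)/C) = asin(12/38) = 18.4085°
wrap1 = π − 2β = 143.1830°
wrap2 = π + 2β = 216.8170°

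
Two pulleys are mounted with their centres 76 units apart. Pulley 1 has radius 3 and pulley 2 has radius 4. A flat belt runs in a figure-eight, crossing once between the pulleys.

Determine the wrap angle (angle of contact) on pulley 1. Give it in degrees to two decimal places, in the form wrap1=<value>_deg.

crossed belt: β = asin((r1+r2)/C) = asin(7/76) = 5.2847°
wrap1 = wrap2 = π + 2β = 190.5695°

wrap1=190.57_deg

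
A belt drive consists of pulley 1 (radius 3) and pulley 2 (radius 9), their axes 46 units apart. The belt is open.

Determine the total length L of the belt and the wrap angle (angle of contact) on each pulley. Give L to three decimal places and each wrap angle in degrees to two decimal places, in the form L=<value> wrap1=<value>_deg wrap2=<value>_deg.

open belt: β = asin((r2−r1)/C) = asin(6/46) = 7.4947°
wrap1 = π − 2β = 165.0106°
wrap2 = π + 2β = 194.9894°
tangent length = C·cosβ = 45.6070
L = r1·wrap1 + r2·wrap2 + 2·C·cosβ = 3·2.8800 + 9·3.4032 + 2·45.6070 = 130.4828

L=130.483 wrap1=165.01_deg wrap2=194.99_deg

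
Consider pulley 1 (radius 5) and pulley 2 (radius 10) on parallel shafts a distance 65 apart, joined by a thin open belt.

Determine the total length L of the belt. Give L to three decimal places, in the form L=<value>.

L=177.509

open belt: β = asin((r2−r1)/C) = asin(5/65) = 4.4117°
wrap1 = π − 2β = 171.1765°
wrap2 = π + 2β = 188.8235°
tangent length = C·cosβ = 64.8074
L = r1·wrap1 + r2·wrap2 + 2·C·cosβ = 5·2.9876 + 10·3.2956 + 2·64.8074 = 177.5087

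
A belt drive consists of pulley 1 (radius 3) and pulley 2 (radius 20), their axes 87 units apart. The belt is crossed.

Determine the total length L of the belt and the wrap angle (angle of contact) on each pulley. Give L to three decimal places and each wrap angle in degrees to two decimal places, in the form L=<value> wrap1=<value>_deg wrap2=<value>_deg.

L=252.373 wrap1=210.66_deg wrap2=210.66_deg

crossed belt: β = asin((r1+r2)/C) = asin(23/87) = 15.3294°
wrap1 = wrap2 = π + 2β = 210.6588°
tangent length = C·cosβ = 83.9047
L = (r1+r2)·wrap + 2·C·cosβ = 23·3.6767 + 2·83.9047 = 252.3733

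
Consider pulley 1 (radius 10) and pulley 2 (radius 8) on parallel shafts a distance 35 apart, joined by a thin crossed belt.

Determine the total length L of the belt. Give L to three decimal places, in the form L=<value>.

crossed belt: β = asin((r1+r2)/C) = asin(18/35) = 30.9497°
wrap1 = wrap2 = π + 2β = 241.8994°
tangent length = C·cosβ = 30.0167
L = (r1+r2)·wrap + 2·C·cosβ = 18·4.2219 + 2·30.0167 = 136.0283

L=136.028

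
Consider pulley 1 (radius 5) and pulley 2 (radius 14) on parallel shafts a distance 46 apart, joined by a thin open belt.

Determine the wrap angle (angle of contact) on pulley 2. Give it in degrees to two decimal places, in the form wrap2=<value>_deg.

open belt: β = asin((r2−r1)/C) = asin(9/46) = 11.2828°
wrap1 = π − 2β = 157.4344°
wrap2 = π + 2β = 202.5656°

wrap2=202.57_deg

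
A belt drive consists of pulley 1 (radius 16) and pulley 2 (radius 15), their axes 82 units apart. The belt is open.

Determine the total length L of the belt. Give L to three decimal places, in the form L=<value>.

open belt: β = asin((r2−r1)/C) = asin(-1/82) = -0.6987°
wrap1 = π − 2β = 181.3975°
wrap2 = π + 2β = 178.6025°
tangent length = C·cosβ = 81.9939
L = r1·wrap1 + r2·wrap2 + 2·C·cosβ = 16·3.1660 + 15·3.1172 + 2·81.9939 = 261.4016

L=261.402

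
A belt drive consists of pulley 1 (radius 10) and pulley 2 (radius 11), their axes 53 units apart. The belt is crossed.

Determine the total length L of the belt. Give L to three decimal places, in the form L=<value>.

crossed belt: β = asin((r1+r2)/C) = asin(21/53) = 23.3425°
wrap1 = wrap2 = π + 2β = 226.6850°
tangent length = C·cosβ = 48.6621
L = (r1+r2)·wrap + 2·C·cosβ = 21·3.9564 + 2·48.6621 = 180.4086

L=180.409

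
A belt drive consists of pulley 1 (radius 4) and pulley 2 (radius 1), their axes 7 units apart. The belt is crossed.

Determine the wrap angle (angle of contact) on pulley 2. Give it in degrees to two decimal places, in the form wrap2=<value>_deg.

wrap2=271.17_deg

crossed belt: β = asin((r1+r2)/C) = asin(5/7) = 45.5847°
wrap1 = wrap2 = π + 2β = 271.1694°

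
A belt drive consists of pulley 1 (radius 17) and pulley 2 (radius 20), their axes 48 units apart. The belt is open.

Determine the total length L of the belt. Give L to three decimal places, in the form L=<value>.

L=212.426

open belt: β = asin((r2−r1)/C) = asin(3/48) = 3.5833°
wrap1 = π − 2β = 172.8334°
wrap2 = π + 2β = 187.1666°
tangent length = C·cosβ = 47.9062
L = r1·wrap1 + r2·wrap2 + 2·C·cosβ = 17·3.0165 + 20·3.2667 + 2·47.9062 = 212.4265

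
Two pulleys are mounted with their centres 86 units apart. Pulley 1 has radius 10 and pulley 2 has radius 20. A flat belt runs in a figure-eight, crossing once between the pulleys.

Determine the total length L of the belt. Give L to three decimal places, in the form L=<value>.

L=276.823

crossed belt: β = asin((r1+r2)/C) = asin(30/86) = 20.4162°
wrap1 = wrap2 = π + 2β = 220.8324°
tangent length = C·cosβ = 80.5978
L = (r1+r2)·wrap + 2·C·cosβ = 30·3.8543 + 2·80.5978 = 276.8231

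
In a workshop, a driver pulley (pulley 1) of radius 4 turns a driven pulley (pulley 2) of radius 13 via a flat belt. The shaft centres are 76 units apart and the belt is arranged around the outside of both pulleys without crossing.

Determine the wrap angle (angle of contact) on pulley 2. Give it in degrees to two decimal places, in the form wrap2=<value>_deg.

open belt: β = asin((r2−r1)/C) = asin(9/76) = 6.8010°
wrap1 = π − 2β = 166.3980°
wrap2 = π + 2β = 193.6020°

wrap2=193.60_deg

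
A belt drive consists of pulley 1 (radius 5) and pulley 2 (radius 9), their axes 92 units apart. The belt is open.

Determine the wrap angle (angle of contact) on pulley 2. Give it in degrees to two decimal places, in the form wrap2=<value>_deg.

open belt: β = asin((r2−r1)/C) = asin(4/92) = 2.4919°
wrap1 = π − 2β = 175.0162°
wrap2 = π + 2β = 184.9838°

wrap2=184.98_deg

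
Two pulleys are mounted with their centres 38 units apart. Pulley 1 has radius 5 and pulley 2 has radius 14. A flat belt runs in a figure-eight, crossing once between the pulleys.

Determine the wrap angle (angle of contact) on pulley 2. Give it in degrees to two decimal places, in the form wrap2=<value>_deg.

crossed belt: β = asin((r1+r2)/C) = asin(19/38) = 30.0000°
wrap1 = wrap2 = π + 2β = 240.0000°

wrap2=240.00_deg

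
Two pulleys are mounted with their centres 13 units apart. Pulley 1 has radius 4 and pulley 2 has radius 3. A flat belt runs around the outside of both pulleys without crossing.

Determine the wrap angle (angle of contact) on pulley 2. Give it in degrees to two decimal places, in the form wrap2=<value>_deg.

open belt: β = asin((r2−r1)/C) = asin(-1/13) = -4.4117°
wrap1 = π − 2β = 188.8235°
wrap2 = π + 2β = 171.1765°

wrap2=171.18_deg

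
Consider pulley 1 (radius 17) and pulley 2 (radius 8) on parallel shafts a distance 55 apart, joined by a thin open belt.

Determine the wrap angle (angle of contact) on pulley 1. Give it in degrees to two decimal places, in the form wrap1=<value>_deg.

open belt: β = asin((r2−r1)/C) = asin(-9/55) = -9.4180°
wrap1 = π − 2β = 198.8361°
wrap2 = π + 2β = 161.1639°

wrap1=198.84_deg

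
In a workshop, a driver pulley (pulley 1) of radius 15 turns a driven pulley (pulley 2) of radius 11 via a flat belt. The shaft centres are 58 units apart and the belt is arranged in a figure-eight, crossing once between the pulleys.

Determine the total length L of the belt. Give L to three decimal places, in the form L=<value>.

crossed belt: β = asin((r1+r2)/C) = asin(26/58) = 26.6331°
wrap1 = wrap2 = π + 2β = 233.2662°
tangent length = C·cosβ = 51.8459
L = (r1+r2)·wrap + 2·C·cosβ = 26·4.0713 + 2·51.8459 = 209.5447

L=209.545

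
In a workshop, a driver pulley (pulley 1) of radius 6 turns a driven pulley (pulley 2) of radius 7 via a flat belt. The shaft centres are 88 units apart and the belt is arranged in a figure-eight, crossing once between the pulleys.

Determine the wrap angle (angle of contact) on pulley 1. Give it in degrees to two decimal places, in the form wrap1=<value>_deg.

wrap1=196.99_deg

crossed belt: β = asin((r1+r2)/C) = asin(13/88) = 8.4952°
wrap1 = wrap2 = π + 2β = 196.9905°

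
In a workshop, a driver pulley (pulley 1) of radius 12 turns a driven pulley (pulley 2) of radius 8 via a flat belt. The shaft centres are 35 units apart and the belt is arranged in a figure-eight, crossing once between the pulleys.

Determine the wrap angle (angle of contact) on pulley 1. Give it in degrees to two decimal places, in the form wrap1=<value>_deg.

crossed belt: β = asin((r1+r2)/C) = asin(20/35) = 34.8499°
wrap1 = wrap2 = π + 2β = 249.6998°

wrap1=249.70_deg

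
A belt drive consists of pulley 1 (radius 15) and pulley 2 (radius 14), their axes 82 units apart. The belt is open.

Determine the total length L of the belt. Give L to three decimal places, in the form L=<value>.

L=255.118

open belt: β = asin((r2−r1)/C) = asin(-1/82) = -0.6987°
wrap1 = π − 2β = 181.3975°
wrap2 = π + 2β = 178.6025°
tangent length = C·cosβ = 81.9939
L = r1·wrap1 + r2·wrap2 + 2·C·cosβ = 15·3.1660 + 14·3.1172 + 2·81.9939 = 255.1184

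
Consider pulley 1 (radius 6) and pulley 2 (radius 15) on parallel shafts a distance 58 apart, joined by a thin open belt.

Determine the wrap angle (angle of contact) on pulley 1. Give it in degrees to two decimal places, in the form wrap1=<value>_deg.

open belt: β = asin((r2−r1)/C) = asin(9/58) = 8.9268°
wrap1 = π − 2β = 162.1464°
wrap2 = π + 2β = 197.8536°

wrap1=162.15_deg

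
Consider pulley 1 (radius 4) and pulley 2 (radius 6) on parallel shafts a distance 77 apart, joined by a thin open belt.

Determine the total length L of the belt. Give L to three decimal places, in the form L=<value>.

L=185.468

open belt: β = asin((r2−r1)/C) = asin(2/77) = 1.4884°
wrap1 = π − 2β = 177.0233°
wrap2 = π + 2β = 182.9767°
tangent length = C·cosβ = 76.9740
L = r1·wrap1 + r2·wrap2 + 2·C·cosβ = 4·3.0896 + 6·3.1935 + 2·76.9740 = 185.4679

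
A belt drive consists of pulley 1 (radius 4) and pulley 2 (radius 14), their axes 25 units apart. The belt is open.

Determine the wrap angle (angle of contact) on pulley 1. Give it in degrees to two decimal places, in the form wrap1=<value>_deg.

wrap1=132.84_deg

open belt: β = asin((r2−r1)/C) = asin(10/25) = 23.5782°
wrap1 = π − 2β = 132.8436°
wrap2 = π + 2β = 227.1564°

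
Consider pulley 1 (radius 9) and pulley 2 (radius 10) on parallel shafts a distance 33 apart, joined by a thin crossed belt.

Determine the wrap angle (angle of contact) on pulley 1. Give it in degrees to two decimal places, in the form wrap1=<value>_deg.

crossed belt: β = asin((r1+r2)/C) = asin(19/33) = 35.1527°
wrap1 = wrap2 = π + 2β = 250.3054°

wrap1=250.31_deg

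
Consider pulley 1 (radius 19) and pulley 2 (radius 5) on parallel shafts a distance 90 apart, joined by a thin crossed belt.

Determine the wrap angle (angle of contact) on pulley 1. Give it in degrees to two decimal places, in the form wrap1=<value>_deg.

wrap1=210.93_deg

crossed belt: β = asin((r1+r2)/C) = asin(24/90) = 15.4660°
wrap1 = wrap2 = π + 2β = 210.9320°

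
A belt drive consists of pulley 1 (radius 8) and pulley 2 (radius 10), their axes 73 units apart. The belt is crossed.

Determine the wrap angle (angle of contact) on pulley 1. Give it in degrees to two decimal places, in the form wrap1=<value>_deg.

crossed belt: β = asin((r1+r2)/C) = asin(18/73) = 14.2750°
wrap1 = wrap2 = π + 2β = 208.5499°

wrap1=208.55_deg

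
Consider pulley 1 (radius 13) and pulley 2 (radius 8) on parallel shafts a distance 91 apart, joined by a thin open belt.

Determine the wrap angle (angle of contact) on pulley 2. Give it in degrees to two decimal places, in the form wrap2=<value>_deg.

wrap2=173.70_deg

open belt: β = asin((r2−r1)/C) = asin(-5/91) = -3.1497°
wrap1 = π − 2β = 186.2994°
wrap2 = π + 2β = 173.7006°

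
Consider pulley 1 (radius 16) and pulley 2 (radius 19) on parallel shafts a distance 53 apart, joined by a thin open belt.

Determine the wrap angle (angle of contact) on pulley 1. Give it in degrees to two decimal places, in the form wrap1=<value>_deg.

open belt: β = asin((r2−r1)/C) = asin(3/53) = 3.2449°
wrap1 = π − 2β = 173.5102°
wrap2 = π + 2β = 186.4898°

wrap1=173.51_deg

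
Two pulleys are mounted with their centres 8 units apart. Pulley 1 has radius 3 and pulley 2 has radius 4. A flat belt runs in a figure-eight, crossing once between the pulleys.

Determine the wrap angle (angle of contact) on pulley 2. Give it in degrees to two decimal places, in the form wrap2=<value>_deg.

wrap2=302.09_deg

crossed belt: β = asin((r1+r2)/C) = asin(7/8) = 61.0450°
wrap1 = wrap2 = π + 2β = 302.0900°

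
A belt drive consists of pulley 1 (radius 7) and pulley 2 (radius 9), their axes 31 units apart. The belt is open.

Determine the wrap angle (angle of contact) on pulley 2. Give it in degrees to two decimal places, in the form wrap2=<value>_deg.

wrap2=187.40_deg

open belt: β = asin((r2−r1)/C) = asin(2/31) = 3.6991°
wrap1 = π − 2β = 172.6019°
wrap2 = π + 2β = 187.3981°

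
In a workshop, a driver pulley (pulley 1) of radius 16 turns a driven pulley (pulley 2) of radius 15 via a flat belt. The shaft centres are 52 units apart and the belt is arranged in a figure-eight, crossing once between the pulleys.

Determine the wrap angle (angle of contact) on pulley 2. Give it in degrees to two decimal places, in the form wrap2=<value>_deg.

wrap2=253.19_deg

crossed belt: β = asin((r1+r2)/C) = asin(31/52) = 36.5949°
wrap1 = wrap2 = π + 2β = 253.1899°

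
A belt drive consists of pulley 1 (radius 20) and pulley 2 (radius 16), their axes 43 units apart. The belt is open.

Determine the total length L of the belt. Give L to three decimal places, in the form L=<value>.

L=199.470

open belt: β = asin((r2−r1)/C) = asin(-4/43) = -5.3376°
wrap1 = π − 2β = 190.6751°
wrap2 = π + 2β = 169.3249°
tangent length = C·cosβ = 42.8135
L = r1·wrap1 + r2·wrap2 + 2·C·cosβ = 20·3.3279 + 16·2.9553 + 2·42.8135 = 199.4697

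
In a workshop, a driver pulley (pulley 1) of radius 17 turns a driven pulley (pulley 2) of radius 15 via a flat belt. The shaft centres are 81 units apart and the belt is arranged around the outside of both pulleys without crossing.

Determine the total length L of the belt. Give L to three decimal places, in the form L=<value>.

open belt: β = asin((r2−r1)/C) = asin(-2/81) = -1.4149°
wrap1 = π − 2β = 182.8297°
wrap2 = π + 2β = 177.1703°
tangent length = C·cosβ = 80.9753
L = r1·wrap1 + r2·wrap2 + 2·C·cosβ = 17·3.1910 + 15·3.0922 + 2·80.9753 = 262.5804

L=262.580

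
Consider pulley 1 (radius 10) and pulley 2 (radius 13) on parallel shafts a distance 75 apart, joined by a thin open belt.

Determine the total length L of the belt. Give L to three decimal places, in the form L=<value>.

L=222.377

open belt: β = asin((r2−r1)/C) = asin(3/75) = 2.2924°
wrap1 = π − 2β = 175.4151°
wrap2 = π + 2β = 184.5849°
tangent length = C·cosβ = 74.9400
L = r1·wrap1 + r2·wrap2 + 2·C·cosβ = 10·3.0616 + 13·3.2216 + 2·74.9400 = 222.3766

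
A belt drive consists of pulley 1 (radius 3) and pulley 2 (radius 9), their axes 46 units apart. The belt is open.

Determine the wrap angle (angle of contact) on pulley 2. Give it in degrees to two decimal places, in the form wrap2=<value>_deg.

wrap2=194.99_deg

open belt: β = asin((r2−r1)/C) = asin(6/46) = 7.4947°
wrap1 = π − 2β = 165.0106°
wrap2 = π + 2β = 194.9894°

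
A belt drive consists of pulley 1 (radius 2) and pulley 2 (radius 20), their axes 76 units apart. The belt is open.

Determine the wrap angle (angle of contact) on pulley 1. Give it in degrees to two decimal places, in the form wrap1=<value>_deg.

wrap1=152.60_deg

open belt: β = asin((r2−r1)/C) = asin(18/76) = 13.7002°
wrap1 = π − 2β = 152.5995°
wrap2 = π + 2β = 207.4005°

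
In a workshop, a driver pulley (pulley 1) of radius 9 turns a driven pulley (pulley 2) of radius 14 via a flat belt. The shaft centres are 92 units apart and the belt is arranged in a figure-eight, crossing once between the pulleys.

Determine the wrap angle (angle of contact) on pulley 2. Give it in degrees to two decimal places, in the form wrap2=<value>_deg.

wrap2=208.96_deg

crossed belt: β = asin((r1+r2)/C) = asin(23/92) = 14.4775°
wrap1 = wrap2 = π + 2β = 208.9550°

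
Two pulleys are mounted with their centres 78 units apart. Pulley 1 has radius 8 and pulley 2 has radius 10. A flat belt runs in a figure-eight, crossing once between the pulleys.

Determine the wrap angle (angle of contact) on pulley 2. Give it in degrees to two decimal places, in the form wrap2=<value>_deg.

wrap2=206.68_deg

crossed belt: β = asin((r1+r2)/C) = asin(18/78) = 13.3424°
wrap1 = wrap2 = π + 2β = 206.6847°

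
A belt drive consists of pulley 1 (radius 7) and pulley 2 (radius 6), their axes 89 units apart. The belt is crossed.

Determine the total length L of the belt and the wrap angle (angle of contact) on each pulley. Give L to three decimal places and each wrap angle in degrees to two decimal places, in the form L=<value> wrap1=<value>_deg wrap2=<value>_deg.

crossed belt: β = asin((r1+r2)/C) = asin(13/89) = 8.3991°
wrap1 = wrap2 = π + 2β = 196.7982°
tangent length = C·cosβ = 88.0454
L = (r1+r2)·wrap + 2·C·cosβ = 13·3.4348 + 2·88.0454 = 220.7430

L=220.743 wrap1=196.80_deg wrap2=196.80_deg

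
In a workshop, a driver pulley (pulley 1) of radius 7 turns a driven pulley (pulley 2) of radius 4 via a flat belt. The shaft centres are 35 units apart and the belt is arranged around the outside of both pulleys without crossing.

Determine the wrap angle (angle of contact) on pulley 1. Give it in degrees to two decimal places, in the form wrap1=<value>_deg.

wrap1=189.83_deg

open belt: β = asin((r2−r1)/C) = asin(-3/35) = -4.9171°
wrap1 = π − 2β = 189.8342°
wrap2 = π + 2β = 170.1658°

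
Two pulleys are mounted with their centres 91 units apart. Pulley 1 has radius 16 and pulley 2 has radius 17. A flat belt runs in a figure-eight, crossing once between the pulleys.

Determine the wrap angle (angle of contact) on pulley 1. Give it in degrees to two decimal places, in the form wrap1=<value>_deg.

wrap1=222.52_deg

crossed belt: β = asin((r1+r2)/C) = asin(33/91) = 21.2623°
wrap1 = wrap2 = π + 2β = 222.5245°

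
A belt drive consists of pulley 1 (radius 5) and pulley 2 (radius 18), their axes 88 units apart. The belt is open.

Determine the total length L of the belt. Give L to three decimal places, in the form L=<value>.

open belt: β = asin((r2−r1)/C) = asin(13/88) = 8.4952°
wrap1 = π − 2β = 163.0095°
wrap2 = π + 2β = 196.9905°
tangent length = C·cosβ = 87.0345
L = r1·wrap1 + r2·wrap2 + 2·C·cosβ = 5·2.8451 + 18·3.4381 + 2·87.0345 = 250.1806

L=250.181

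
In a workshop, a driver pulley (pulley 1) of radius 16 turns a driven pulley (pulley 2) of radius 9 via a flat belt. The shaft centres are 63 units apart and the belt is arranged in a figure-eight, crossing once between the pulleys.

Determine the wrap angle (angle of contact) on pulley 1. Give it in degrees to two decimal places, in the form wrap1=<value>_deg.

crossed belt: β = asin((r1+r2)/C) = asin(25/63) = 23.3799°
wrap1 = wrap2 = π + 2β = 226.7597°

wrap1=226.76_deg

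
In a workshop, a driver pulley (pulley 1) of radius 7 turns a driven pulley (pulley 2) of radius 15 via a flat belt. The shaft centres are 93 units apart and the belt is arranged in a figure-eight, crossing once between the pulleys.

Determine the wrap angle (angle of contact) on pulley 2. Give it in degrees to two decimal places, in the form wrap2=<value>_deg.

wrap2=207.37_deg

crossed belt: β = asin((r1+r2)/C) = asin(22/93) = 13.6835°
wrap1 = wrap2 = π + 2β = 207.3671°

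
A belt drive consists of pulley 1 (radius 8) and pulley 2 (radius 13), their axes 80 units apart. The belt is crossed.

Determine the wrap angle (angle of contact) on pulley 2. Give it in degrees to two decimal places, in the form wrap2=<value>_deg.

wrap2=210.44_deg

crossed belt: β = asin((r1+r2)/C) = asin(21/80) = 15.2185°
wrap1 = wrap2 = π + 2β = 210.4369°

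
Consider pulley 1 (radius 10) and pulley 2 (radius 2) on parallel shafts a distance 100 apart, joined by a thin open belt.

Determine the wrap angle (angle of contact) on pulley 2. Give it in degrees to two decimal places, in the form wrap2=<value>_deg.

wrap2=170.82_deg

open belt: β = asin((r2−r1)/C) = asin(-8/100) = -4.5886°
wrap1 = π − 2β = 189.1771°
wrap2 = π + 2β = 170.8229°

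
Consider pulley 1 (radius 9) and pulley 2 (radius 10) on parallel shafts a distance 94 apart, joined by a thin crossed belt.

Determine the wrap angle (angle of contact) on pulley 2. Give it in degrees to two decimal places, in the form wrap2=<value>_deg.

wrap2=203.32_deg

crossed belt: β = asin((r1+r2)/C) = asin(19/94) = 11.6614°
wrap1 = wrap2 = π + 2β = 203.3228°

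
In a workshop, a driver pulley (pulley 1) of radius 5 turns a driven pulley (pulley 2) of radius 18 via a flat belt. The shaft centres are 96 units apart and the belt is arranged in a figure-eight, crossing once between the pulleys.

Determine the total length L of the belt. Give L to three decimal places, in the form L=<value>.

L=269.794

crossed belt: β = asin((r1+r2)/C) = asin(23/96) = 13.8619°
wrap1 = wrap2 = π + 2β = 207.7239°
tangent length = C·cosβ = 93.2041
L = (r1+r2)·wrap + 2·C·cosβ = 23·3.6255 + 2·93.2041 = 269.7939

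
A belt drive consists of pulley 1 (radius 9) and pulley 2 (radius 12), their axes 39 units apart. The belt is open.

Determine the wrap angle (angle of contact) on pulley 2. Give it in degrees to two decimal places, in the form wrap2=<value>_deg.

wrap2=188.82_deg

open belt: β = asin((r2−r1)/C) = asin(3/39) = 4.4117°
wrap1 = π − 2β = 171.1765°
wrap2 = π + 2β = 188.8235°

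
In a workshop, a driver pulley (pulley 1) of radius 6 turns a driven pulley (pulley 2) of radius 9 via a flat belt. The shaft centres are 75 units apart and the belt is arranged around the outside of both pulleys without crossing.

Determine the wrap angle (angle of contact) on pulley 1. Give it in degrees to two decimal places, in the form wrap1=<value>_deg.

open belt: β = asin((r2−r1)/C) = asin(3/75) = 2.2924°
wrap1 = π − 2β = 175.4151°
wrap2 = π + 2β = 184.5849°

wrap1=175.42_deg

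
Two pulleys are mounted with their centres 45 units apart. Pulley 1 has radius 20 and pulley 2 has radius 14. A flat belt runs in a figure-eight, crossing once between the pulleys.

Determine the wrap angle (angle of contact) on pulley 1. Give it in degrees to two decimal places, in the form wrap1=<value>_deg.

crossed belt: β = asin((r1+r2)/C) = asin(34/45) = 49.0739°
wrap1 = wrap2 = π + 2β = 278.1479°

wrap1=278.15_deg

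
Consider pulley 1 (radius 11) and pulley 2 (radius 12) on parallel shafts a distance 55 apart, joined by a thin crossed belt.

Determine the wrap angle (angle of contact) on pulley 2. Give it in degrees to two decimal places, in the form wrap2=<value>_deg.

crossed belt: β = asin((r1+r2)/C) = asin(23/55) = 24.7199°
wrap1 = wrap2 = π + 2β = 229.4397°

wrap2=229.44_deg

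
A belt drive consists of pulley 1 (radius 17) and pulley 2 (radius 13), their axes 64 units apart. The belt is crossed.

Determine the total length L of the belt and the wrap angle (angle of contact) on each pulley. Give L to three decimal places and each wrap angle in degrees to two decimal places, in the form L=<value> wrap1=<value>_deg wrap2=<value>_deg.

crossed belt: β = asin((r1+r2)/C) = asin(30/64) = 27.9532°
wrap1 = wrap2 = π + 2β = 235.9064°
tangent length = C·cosβ = 56.5332
L = (r1+r2)·wrap + 2·C·cosβ = 30·4.1173 + 2·56.5332 = 236.5866

L=236.587 wrap1=235.91_deg wrap2=235.91_deg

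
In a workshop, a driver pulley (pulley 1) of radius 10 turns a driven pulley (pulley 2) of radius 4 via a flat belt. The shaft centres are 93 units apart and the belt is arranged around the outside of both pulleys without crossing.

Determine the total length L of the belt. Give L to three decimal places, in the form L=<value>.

open belt: β = asin((r2−r1)/C) = asin(-6/93) = -3.6991°
wrap1 = π − 2β = 187.3981°
wrap2 = π + 2β = 172.6019°
tangent length = C·cosβ = 92.8062
L = r1·wrap1 + r2·wrap2 + 2·C·cosβ = 10·3.2707 + 4·3.0125 + 2·92.8062 = 230.3695

L=230.370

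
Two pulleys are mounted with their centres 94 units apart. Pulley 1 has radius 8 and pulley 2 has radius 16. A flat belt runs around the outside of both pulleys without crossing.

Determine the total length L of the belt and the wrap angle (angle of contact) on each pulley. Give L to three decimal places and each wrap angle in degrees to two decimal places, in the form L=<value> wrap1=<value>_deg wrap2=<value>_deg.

L=264.079 wrap1=170.24_deg wrap2=189.76_deg

open belt: β = asin((r2−r1)/C) = asin(8/94) = 4.8821°
wrap1 = π − 2β = 170.2357°
wrap2 = π + 2β = 189.7643°
tangent length = C·cosβ = 93.6590
L = r1·wrap1 + r2·wrap2 + 2·C·cosβ = 8·2.9712 + 16·3.3120 + 2·93.6590 = 264.0795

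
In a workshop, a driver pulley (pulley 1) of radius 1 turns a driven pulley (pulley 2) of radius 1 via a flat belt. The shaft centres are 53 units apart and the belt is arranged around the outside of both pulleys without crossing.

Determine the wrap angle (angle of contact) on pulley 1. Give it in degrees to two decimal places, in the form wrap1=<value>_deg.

wrap1=180.00_deg

open belt: β = asin((r2−r1)/C) = asin(0/53) = 0.0000°
wrap1 = π − 2β = 180.0000°
wrap2 = π + 2β = 180.0000°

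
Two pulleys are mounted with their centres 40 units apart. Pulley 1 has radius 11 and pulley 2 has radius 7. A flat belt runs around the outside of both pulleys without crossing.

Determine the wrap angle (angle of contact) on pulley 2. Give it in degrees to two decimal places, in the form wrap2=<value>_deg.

open belt: β = asin((r2−r1)/C) = asin(-4/40) = -5.7392°
wrap1 = π − 2β = 191.4783°
wrap2 = π + 2β = 168.5217°

wrap2=168.52_deg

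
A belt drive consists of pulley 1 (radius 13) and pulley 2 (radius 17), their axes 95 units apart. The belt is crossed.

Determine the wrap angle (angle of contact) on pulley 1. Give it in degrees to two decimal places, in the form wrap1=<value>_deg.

crossed belt: β = asin((r1+r2)/C) = asin(30/95) = 18.4085°
wrap1 = wrap2 = π + 2β = 216.8170°

wrap1=216.82_deg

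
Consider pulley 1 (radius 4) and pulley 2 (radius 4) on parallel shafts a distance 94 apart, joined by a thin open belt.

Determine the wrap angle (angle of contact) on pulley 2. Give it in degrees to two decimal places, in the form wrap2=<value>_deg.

open belt: β = asin((r2−r1)/C) = asin(0/94) = 0.0000°
wrap1 = π − 2β = 180.0000°
wrap2 = π + 2β = 180.0000°

wrap2=180.00_deg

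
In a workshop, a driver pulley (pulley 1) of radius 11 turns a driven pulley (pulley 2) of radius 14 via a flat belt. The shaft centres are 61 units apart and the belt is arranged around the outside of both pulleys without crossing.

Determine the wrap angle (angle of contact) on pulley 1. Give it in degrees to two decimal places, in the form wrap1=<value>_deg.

wrap1=174.36_deg

open belt: β = asin((r2−r1)/C) = asin(3/61) = 2.8190°
wrap1 = π − 2β = 174.3621°
wrap2 = π + 2β = 185.6379°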